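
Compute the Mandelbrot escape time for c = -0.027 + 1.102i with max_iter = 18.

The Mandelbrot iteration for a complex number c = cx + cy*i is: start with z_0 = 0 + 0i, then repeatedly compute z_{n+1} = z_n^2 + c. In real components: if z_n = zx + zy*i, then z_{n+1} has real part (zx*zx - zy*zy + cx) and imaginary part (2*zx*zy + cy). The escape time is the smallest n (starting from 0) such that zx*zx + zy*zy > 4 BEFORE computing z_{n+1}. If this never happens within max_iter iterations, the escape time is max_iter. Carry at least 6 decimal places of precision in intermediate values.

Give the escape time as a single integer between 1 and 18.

Answer: 4

Derivation:
z_0 = 0 + 0i, c = -0.0270 + 1.1020i
Iter 1: z = -0.0270 + 1.1020i, |z|^2 = 1.2151
Iter 2: z = -1.2407 + 1.0425i, |z|^2 = 2.6261
Iter 3: z = 0.4255 + -1.4848i, |z|^2 = 2.3856
Iter 4: z = -2.0506 + -0.1615i, |z|^2 = 4.2309
Escaped at iteration 4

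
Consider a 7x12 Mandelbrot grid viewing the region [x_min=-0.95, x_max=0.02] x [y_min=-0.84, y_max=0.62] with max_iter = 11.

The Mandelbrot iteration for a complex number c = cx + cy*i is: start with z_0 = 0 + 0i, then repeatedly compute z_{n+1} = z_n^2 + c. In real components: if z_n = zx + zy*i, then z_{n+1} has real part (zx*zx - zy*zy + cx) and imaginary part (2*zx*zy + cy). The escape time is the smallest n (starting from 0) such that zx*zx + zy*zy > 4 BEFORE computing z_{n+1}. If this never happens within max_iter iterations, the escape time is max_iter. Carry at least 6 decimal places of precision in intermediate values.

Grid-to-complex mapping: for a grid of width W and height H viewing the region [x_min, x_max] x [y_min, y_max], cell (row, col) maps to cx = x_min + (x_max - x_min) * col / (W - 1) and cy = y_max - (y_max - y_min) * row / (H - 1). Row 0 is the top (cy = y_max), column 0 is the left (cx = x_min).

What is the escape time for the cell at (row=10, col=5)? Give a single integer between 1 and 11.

Answer: 11

Derivation:
z_0 = 0 + 0i, c = -0.1417 + -0.7073i
Iter 1: z = -0.1417 + -0.7073i, |z|^2 = 0.5203
Iter 2: z = -0.6218 + -0.5069i, |z|^2 = 0.6436
Iter 3: z = -0.0119 + -0.0769i, |z|^2 = 0.0061
Iter 4: z = -0.1474 + -0.7054i, |z|^2 = 0.5194
Iter 5: z = -0.6176 + -0.4993i, |z|^2 = 0.6307
Iter 6: z = -0.0095 + -0.0906i, |z|^2 = 0.0083
Iter 7: z = -0.1498 + -0.7055i, |z|^2 = 0.5202
Iter 8: z = -0.6170 + -0.4959i, |z|^2 = 0.6266
Iter 9: z = -0.0069 + -0.0953i, |z|^2 = 0.0091
Iter 10: z = -0.1507 + -0.7060i, |z|^2 = 0.5211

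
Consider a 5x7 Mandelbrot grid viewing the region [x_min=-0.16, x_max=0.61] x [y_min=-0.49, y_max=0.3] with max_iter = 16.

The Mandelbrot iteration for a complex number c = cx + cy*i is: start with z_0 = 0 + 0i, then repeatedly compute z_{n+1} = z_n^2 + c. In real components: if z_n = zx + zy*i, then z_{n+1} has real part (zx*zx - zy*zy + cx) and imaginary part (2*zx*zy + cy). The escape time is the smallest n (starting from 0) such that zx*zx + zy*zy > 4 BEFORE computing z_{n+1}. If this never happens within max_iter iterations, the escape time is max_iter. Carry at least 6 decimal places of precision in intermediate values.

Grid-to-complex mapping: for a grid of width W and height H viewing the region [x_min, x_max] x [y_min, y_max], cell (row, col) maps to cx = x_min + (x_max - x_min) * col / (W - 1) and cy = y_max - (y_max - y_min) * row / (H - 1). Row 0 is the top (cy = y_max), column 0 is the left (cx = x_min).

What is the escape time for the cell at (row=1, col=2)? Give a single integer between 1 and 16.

z_0 = 0 + 0i, c = 0.2250 + 0.1683i
Iter 1: z = 0.2250 + 0.1683i, |z|^2 = 0.0790
Iter 2: z = 0.2473 + 0.2441i, |z|^2 = 0.1207
Iter 3: z = 0.2266 + 0.2891i, |z|^2 = 0.1349
Iter 4: z = 0.1928 + 0.2993i, |z|^2 = 0.1268
Iter 5: z = 0.1726 + 0.2837i, |z|^2 = 0.1103
Iter 6: z = 0.1743 + 0.2663i, |z|^2 = 0.1013
Iter 7: z = 0.1845 + 0.2611i, |z|^2 = 0.1022
Iter 8: z = 0.1908 + 0.2647i, |z|^2 = 0.1065
Iter 9: z = 0.1914 + 0.2694i, |z|^2 = 0.1092
Iter 10: z = 0.1891 + 0.2714i, |z|^2 = 0.1094
Iter 11: z = 0.1871 + 0.2710i, |z|^2 = 0.1084
Iter 12: z = 0.1866 + 0.2697i, |z|^2 = 0.1076
Iter 13: z = 0.1871 + 0.2690i, |z|^2 = 0.1073
Iter 14: z = 0.1876 + 0.2690i, |z|^2 = 0.1076
Iter 15: z = 0.1879 + 0.2693i, |z|^2 = 0.1078

Answer: 16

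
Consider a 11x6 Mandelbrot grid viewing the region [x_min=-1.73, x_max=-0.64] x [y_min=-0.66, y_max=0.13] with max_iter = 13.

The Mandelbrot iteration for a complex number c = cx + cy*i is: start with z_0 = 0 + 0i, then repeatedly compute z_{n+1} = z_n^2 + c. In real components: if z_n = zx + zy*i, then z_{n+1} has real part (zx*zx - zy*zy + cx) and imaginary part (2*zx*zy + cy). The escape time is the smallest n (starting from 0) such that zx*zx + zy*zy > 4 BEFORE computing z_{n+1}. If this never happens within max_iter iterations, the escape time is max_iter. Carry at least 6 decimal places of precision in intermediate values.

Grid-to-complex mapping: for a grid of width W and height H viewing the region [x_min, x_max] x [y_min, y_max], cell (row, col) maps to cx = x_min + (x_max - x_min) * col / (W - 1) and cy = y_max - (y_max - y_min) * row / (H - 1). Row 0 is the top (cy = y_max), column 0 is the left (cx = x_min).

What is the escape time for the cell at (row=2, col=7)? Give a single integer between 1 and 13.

z_0 = 0 + 0i, c = -0.9670 + -0.1860i
Iter 1: z = -0.9670 + -0.1860i, |z|^2 = 0.9697
Iter 2: z = -0.0665 + 0.1737i, |z|^2 = 0.0346
Iter 3: z = -0.9928 + -0.2091i, |z|^2 = 1.0293
Iter 4: z = -0.0252 + 0.2292i, |z|^2 = 0.0532
Iter 5: z = -1.0189 + -0.1975i, |z|^2 = 1.0772
Iter 6: z = 0.0321 + 0.2165i, |z|^2 = 0.0479
Iter 7: z = -1.0129 + -0.1721i, |z|^2 = 1.0555
Iter 8: z = 0.0293 + 0.1626i, |z|^2 = 0.0273
Iter 9: z = -0.9926 + -0.1765i, |z|^2 = 1.0164
Iter 10: z = -0.0129 + 0.1644i, |z|^2 = 0.0272
Iter 11: z = -0.9938 + -0.1902i, |z|^2 = 1.0239
Iter 12: z = -0.0155 + 0.1922i, |z|^2 = 0.0372

Answer: 13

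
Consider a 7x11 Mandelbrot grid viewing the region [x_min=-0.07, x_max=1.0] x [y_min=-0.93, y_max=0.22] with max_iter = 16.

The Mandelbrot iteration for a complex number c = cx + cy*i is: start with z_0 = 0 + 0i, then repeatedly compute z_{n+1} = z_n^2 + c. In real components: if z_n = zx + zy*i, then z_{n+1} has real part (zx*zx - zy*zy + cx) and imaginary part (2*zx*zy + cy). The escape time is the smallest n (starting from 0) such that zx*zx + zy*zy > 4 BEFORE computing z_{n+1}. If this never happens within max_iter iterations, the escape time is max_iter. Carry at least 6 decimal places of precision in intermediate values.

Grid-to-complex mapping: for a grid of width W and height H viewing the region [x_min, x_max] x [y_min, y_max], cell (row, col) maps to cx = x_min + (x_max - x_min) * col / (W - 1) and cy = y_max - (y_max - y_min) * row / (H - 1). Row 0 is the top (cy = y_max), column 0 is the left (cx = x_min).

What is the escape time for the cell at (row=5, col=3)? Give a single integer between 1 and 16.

Answer: 12

Derivation:
z_0 = 0 + 0i, c = 0.4650 + -0.3550i
Iter 1: z = 0.4650 + -0.3550i, |z|^2 = 0.3423
Iter 2: z = 0.5552 + -0.6852i, |z|^2 = 0.7777
Iter 3: z = 0.3038 + -1.1158i, |z|^2 = 1.3373
Iter 4: z = -0.6877 + -1.0330i, |z|^2 = 1.5400
Iter 5: z = -0.1292 + 1.0657i, |z|^2 = 1.1525
Iter 6: z = -0.6541 + -0.6303i, |z|^2 = 0.8252
Iter 7: z = 0.4956 + 0.4696i, |z|^2 = 0.4661
Iter 8: z = 0.4901 + 0.1105i, |z|^2 = 0.2524
Iter 9: z = 0.6930 + -0.2467i, |z|^2 = 0.5411
Iter 10: z = 0.8844 + -0.6970i, |z|^2 = 1.2678
Iter 11: z = 0.7613 + -1.5877i, |z|^2 = 3.1005
Iter 12: z = -1.4762 + -2.7726i, |z|^2 = 9.8665
Escaped at iteration 12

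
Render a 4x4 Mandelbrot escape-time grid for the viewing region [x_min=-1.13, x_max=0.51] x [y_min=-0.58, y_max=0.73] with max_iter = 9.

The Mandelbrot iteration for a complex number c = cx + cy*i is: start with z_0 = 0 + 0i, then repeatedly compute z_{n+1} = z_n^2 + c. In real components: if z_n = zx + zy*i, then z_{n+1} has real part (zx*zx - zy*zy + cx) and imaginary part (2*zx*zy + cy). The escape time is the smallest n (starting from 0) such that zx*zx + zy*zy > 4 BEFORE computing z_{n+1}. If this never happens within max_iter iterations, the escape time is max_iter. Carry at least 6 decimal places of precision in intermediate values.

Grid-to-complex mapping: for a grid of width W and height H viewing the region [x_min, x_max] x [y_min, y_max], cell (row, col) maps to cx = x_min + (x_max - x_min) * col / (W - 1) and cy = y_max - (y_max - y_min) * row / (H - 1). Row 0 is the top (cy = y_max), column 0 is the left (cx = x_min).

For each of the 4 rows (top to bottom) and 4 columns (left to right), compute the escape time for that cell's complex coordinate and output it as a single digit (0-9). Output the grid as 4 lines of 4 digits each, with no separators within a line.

Answer: 3693
9995
9995
4994

Derivation:
(row=0, col=0): c = -1.1300 + 0.7300i → escape time 3
(row=0, col=1): c = -0.5833 + 0.7300i → escape time 6
(row=0, col=2): c = -0.0367 + 0.7300i → escape time 9
(row=0, col=3): c = 0.5100 + 0.7300i → escape time 3
(row=1, col=0): c = -1.1300 + 0.2933i → escape time 9
(row=1, col=1): c = -0.5833 + 0.2933i → escape time 9
(row=1, col=2): c = -0.0367 + 0.2933i → escape time 9
(row=1, col=3): c = 0.5100 + 0.2933i → escape time 5
(row=2, col=0): c = -1.1300 + -0.1433i → escape time 9
(row=2, col=1): c = -0.5833 + -0.1433i → escape time 9
(row=2, col=2): c = -0.0367 + -0.1433i → escape time 9
(row=2, col=3): c = 0.5100 + -0.1433i → escape time 5
(row=3, col=0): c = -1.1300 + -0.5800i → escape time 4
(row=3, col=1): c = -0.5833 + -0.5800i → escape time 9
(row=3, col=2): c = -0.0367 + -0.5800i → escape time 9
(row=3, col=3): c = 0.5100 + -0.5800i → escape time 4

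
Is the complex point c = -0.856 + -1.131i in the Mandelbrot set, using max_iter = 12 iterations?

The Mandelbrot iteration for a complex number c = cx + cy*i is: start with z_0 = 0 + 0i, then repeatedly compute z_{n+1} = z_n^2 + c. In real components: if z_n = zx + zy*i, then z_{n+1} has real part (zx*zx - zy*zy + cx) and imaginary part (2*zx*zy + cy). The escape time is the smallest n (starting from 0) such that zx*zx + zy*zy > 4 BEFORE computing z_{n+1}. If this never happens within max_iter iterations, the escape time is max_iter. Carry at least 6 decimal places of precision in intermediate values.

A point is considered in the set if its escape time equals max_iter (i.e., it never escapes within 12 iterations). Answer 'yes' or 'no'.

Answer: no

Derivation:
z_0 = 0 + 0i, c = -0.8560 + -1.1310i
Iter 1: z = -0.8560 + -1.1310i, |z|^2 = 2.0119
Iter 2: z = -1.4024 + 0.8053i, |z|^2 = 2.6153
Iter 3: z = 0.4623 + -3.3897i, |z|^2 = 11.7036
Escaped at iteration 3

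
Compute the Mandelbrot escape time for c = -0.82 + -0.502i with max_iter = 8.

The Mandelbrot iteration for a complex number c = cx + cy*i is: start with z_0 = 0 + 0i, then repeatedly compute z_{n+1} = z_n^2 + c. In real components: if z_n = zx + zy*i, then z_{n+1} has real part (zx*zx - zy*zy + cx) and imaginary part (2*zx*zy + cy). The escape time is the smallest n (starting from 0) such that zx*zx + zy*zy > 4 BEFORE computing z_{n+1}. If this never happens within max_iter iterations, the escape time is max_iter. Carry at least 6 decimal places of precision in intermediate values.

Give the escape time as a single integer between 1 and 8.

Answer: 6

Derivation:
z_0 = 0 + 0i, c = -0.8200 + -0.5020i
Iter 1: z = -0.8200 + -0.5020i, |z|^2 = 0.9244
Iter 2: z = -0.3996 + 0.3213i, |z|^2 = 0.2629
Iter 3: z = -0.7635 + -0.7588i, |z|^2 = 1.1587
Iter 4: z = -0.8127 + 0.6567i, |z|^2 = 1.0918
Iter 5: z = -0.5907 + -1.5695i, |z|^2 = 2.8121
Iter 6: z = -2.9342 + 1.3522i, |z|^2 = 10.4382
Escaped at iteration 6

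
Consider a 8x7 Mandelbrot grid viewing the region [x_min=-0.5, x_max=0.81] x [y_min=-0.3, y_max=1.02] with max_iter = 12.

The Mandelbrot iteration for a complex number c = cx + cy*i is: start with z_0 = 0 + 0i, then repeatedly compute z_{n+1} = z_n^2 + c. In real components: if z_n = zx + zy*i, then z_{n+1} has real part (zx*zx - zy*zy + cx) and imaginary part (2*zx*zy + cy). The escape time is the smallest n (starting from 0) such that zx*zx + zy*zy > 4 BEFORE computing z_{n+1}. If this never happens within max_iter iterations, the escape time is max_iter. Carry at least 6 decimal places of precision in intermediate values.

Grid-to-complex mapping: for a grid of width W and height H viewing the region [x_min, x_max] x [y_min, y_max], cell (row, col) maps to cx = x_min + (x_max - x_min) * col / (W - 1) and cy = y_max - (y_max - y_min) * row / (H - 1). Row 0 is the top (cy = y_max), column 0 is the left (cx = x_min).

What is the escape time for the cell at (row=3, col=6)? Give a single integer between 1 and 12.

Answer: 4

Derivation:
z_0 = 0 + 0i, c = 0.6229 + 0.3600i
Iter 1: z = 0.6229 + 0.3600i, |z|^2 = 0.5176
Iter 2: z = 0.8812 + 0.8085i, |z|^2 = 1.4301
Iter 3: z = 0.7458 + 1.7848i, |z|^2 = 3.7418
Iter 4: z = -2.0066 + 3.0222i, |z|^2 = 13.1601
Escaped at iteration 4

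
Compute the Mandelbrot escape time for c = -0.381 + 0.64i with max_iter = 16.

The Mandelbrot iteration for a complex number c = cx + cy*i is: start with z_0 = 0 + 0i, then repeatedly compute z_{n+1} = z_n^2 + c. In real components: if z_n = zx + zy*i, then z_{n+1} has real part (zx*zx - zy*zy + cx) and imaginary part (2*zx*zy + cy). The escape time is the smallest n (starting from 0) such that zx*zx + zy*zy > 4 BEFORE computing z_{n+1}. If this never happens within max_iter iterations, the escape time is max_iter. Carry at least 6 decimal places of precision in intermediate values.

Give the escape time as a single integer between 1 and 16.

Answer: 16

Derivation:
z_0 = 0 + 0i, c = -0.3810 + 0.6400i
Iter 1: z = -0.3810 + 0.6400i, |z|^2 = 0.5548
Iter 2: z = -0.6454 + 0.1523i, |z|^2 = 0.4398
Iter 3: z = 0.0124 + 0.4434i, |z|^2 = 0.1967
Iter 4: z = -0.5774 + 0.6510i, |z|^2 = 0.7572
Iter 5: z = -0.4714 + -0.1118i, |z|^2 = 0.2347
Iter 6: z = -0.1713 + 0.7454i, |z|^2 = 0.5850
Iter 7: z = -0.9073 + 0.3846i, |z|^2 = 0.9710
Iter 8: z = 0.2942 + -0.0579i, |z|^2 = 0.0899
Iter 9: z = -0.2978 + 0.6059i, |z|^2 = 0.4559
Iter 10: z = -0.6595 + 0.2791i, |z|^2 = 0.5128
Iter 11: z = -0.0240 + 0.2719i, |z|^2 = 0.0745
Iter 12: z = -0.4543 + 0.6270i, |z|^2 = 0.5995
Iter 13: z = -0.5677 + 0.0703i, |z|^2 = 0.3272
Iter 14: z = -0.0637 + 0.5602i, |z|^2 = 0.3179
Iter 15: z = -0.6908 + 0.5686i, |z|^2 = 0.8005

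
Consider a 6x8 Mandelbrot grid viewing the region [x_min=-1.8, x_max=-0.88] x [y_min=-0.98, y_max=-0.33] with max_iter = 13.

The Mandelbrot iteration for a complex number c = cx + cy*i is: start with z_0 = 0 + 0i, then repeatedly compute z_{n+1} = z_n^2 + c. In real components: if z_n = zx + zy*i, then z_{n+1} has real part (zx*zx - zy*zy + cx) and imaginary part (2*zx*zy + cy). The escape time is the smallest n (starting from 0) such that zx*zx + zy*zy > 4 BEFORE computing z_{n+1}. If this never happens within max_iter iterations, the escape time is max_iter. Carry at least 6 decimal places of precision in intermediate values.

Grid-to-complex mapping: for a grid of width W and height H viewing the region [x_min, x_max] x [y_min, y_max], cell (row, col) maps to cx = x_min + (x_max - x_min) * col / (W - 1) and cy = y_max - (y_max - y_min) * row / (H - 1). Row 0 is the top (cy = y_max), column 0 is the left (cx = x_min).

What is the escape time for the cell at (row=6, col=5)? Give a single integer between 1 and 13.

z_0 = 0 + 0i, c = -0.8800 + -0.8871i
Iter 1: z = -0.8800 + -0.8871i, |z|^2 = 1.5614
Iter 2: z = -0.8926 + 0.6742i, |z|^2 = 1.2514
Iter 3: z = -0.5378 + -2.0908i, |z|^2 = 4.6607
Escaped at iteration 3

Answer: 3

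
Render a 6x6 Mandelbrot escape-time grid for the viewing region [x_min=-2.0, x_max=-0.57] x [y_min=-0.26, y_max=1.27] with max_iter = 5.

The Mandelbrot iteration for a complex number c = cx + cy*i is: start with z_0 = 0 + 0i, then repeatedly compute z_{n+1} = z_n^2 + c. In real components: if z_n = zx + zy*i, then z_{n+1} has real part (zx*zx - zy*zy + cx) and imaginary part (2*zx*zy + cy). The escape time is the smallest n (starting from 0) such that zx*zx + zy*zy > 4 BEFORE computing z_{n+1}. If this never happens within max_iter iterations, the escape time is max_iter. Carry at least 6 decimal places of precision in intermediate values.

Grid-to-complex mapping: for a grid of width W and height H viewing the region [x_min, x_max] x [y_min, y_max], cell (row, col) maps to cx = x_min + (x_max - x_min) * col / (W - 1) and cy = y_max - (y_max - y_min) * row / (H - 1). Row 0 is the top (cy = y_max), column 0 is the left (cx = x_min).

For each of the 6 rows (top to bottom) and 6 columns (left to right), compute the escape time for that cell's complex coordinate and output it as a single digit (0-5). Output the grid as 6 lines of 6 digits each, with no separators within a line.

Answer: 112233
123334
133345
145555
155555
145555

Derivation:
(row=0, col=0): c = -2.0000 + 1.2700i → escape time 1
(row=0, col=1): c = -1.7140 + 1.2700i → escape time 1
(row=0, col=2): c = -1.4280 + 1.2700i → escape time 2
(row=0, col=3): c = -1.1420 + 1.2700i → escape time 2
(row=0, col=4): c = -0.8560 + 1.2700i → escape time 3
(row=0, col=5): c = -0.5700 + 1.2700i → escape time 3
(row=1, col=0): c = -2.0000 + 0.9640i → escape time 1
(row=1, col=1): c = -1.7140 + 0.9640i → escape time 2
(row=1, col=2): c = -1.4280 + 0.9640i → escape time 3
(row=1, col=3): c = -1.1420 + 0.9640i → escape time 3
(row=1, col=4): c = -0.8560 + 0.9640i → escape time 3
(row=1, col=5): c = -0.5700 + 0.9640i → escape time 4
(row=2, col=0): c = -2.0000 + 0.6580i → escape time 1
(row=2, col=1): c = -1.7140 + 0.6580i → escape time 3
(row=2, col=2): c = -1.4280 + 0.6580i → escape time 3
(row=2, col=3): c = -1.1420 + 0.6580i → escape time 3
(row=2, col=4): c = -0.8560 + 0.6580i → escape time 4
(row=2, col=5): c = -0.5700 + 0.6580i → escape time 5
(row=3, col=0): c = -2.0000 + 0.3520i → escape time 1
(row=3, col=1): c = -1.7140 + 0.3520i → escape time 4
(row=3, col=2): c = -1.4280 + 0.3520i → escape time 5
(row=3, col=3): c = -1.1420 + 0.3520i → escape time 5
(row=3, col=4): c = -0.8560 + 0.3520i → escape time 5
(row=3, col=5): c = -0.5700 + 0.3520i → escape time 5
(row=4, col=0): c = -2.0000 + 0.0460i → escape time 1
(row=4, col=1): c = -1.7140 + 0.0460i → escape time 5
(row=4, col=2): c = -1.4280 + 0.0460i → escape time 5
(row=4, col=3): c = -1.1420 + 0.0460i → escape time 5
(row=4, col=4): c = -0.8560 + 0.0460i → escape time 5
(row=4, col=5): c = -0.5700 + 0.0460i → escape time 5
(row=5, col=0): c = -2.0000 + -0.2600i → escape time 1
(row=5, col=1): c = -1.7140 + -0.2600i → escape time 4
(row=5, col=2): c = -1.4280 + -0.2600i → escape time 5
(row=5, col=3): c = -1.1420 + -0.2600i → escape time 5
(row=5, col=4): c = -0.8560 + -0.2600i → escape time 5
(row=5, col=5): c = -0.5700 + -0.2600i → escape time 5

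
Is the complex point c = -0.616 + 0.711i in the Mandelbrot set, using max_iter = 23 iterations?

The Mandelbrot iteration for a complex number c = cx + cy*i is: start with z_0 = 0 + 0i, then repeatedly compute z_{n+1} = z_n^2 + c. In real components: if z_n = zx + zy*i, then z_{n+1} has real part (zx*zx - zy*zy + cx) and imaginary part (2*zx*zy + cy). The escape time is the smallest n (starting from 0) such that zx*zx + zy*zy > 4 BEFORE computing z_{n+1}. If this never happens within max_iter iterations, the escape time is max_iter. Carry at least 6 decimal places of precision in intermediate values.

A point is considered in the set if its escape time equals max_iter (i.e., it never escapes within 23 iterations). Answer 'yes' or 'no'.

z_0 = 0 + 0i, c = -0.6160 + 0.7110i
Iter 1: z = -0.6160 + 0.7110i, |z|^2 = 0.8850
Iter 2: z = -0.7421 + -0.1650i, |z|^2 = 0.5779
Iter 3: z = -0.0925 + 0.9558i, |z|^2 = 0.9221
Iter 4: z = -1.5210 + 0.5341i, |z|^2 = 2.5987
Iter 5: z = 1.4122 + -0.9137i, |z|^2 = 2.8292
Iter 6: z = 0.5435 + -1.8697i, |z|^2 = 3.7910
Iter 7: z = -3.8162 + -1.3215i, |z|^2 = 16.3094
Escaped at iteration 7

Answer: no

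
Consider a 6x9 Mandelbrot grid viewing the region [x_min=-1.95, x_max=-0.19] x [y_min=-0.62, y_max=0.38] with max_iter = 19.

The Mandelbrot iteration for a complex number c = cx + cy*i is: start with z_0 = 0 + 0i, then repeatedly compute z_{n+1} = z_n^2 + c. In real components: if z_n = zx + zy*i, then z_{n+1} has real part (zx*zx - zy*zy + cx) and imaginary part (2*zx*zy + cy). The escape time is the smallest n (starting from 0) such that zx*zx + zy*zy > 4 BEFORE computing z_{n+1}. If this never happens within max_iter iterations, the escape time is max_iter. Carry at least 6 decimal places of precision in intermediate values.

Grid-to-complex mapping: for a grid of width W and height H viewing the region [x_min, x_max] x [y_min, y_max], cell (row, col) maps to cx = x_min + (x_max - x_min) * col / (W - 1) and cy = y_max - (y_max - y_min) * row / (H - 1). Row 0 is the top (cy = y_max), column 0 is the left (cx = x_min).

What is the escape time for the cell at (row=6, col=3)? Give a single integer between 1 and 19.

z_0 = 0 + 0i, c = -0.8940 + -0.3700i
Iter 1: z = -0.8940 + -0.3700i, |z|^2 = 0.9361
Iter 2: z = -0.2317 + 0.2916i, |z|^2 = 0.1387
Iter 3: z = -0.9253 + -0.5051i, |z|^2 = 1.1114
Iter 4: z = -0.2929 + 0.5648i, |z|^2 = 0.4047
Iter 5: z = -1.1272 + -0.7008i, |z|^2 = 1.7616
Iter 6: z = -0.1146 + 1.2098i, |z|^2 = 1.4768
Iter 7: z = -2.3446 + -0.6472i, |z|^2 = 5.9159
Escaped at iteration 7

Answer: 7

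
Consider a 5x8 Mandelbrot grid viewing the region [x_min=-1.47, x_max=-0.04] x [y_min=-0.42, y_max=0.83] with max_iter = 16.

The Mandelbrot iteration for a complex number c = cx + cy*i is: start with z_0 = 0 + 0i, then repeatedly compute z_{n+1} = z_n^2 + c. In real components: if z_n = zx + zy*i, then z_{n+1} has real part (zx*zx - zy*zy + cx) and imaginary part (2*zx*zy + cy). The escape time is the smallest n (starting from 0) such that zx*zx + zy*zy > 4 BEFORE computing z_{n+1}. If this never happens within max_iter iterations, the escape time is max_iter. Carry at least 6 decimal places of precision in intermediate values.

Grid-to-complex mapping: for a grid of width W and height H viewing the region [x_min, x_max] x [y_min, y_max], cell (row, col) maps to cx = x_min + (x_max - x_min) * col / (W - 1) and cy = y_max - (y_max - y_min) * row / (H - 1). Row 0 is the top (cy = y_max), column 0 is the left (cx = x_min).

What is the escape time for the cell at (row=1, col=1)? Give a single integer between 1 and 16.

z_0 = 0 + 0i, c = -1.1125 + 0.6514i
Iter 1: z = -1.1125 + 0.6514i, |z|^2 = 1.6620
Iter 2: z = -0.2992 + -0.7980i, |z|^2 = 0.7263
Iter 3: z = -1.6598 + 1.1290i, |z|^2 = 4.0294
Escaped at iteration 3

Answer: 3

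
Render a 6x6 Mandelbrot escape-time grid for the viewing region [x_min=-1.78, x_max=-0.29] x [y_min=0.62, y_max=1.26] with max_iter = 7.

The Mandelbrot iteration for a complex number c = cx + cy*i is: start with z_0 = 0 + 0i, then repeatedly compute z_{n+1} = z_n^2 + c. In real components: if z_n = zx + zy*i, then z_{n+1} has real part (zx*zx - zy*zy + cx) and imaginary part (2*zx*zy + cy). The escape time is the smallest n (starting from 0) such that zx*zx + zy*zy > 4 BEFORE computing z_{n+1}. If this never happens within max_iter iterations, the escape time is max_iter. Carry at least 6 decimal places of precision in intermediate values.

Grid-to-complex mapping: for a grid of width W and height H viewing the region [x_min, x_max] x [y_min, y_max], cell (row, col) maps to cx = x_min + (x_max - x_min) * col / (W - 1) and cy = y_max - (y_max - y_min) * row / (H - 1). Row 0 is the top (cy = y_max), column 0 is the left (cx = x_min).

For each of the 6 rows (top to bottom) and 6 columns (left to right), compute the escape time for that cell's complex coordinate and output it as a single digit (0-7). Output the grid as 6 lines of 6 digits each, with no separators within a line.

Answer: 122333
123334
133345
233347
233467
333577

Derivation:
(row=0, col=0): c = -1.7800 + 1.2600i → escape time 1
(row=0, col=1): c = -1.4820 + 1.2600i → escape time 2
(row=0, col=2): c = -1.1840 + 1.2600i → escape time 2
(row=0, col=3): c = -0.8860 + 1.2600i → escape time 3
(row=0, col=4): c = -0.5880 + 1.2600i → escape time 3
(row=0, col=5): c = -0.2900 + 1.2600i → escape time 3
(row=1, col=0): c = -1.7800 + 1.1320i → escape time 1
(row=1, col=1): c = -1.4820 + 1.1320i → escape time 2
(row=1, col=2): c = -1.1840 + 1.1320i → escape time 3
(row=1, col=3): c = -0.8860 + 1.1320i → escape time 3
(row=1, col=4): c = -0.5880 + 1.1320i → escape time 3
(row=1, col=5): c = -0.2900 + 1.1320i → escape time 4
(row=2, col=0): c = -1.7800 + 1.0040i → escape time 1
(row=2, col=1): c = -1.4820 + 1.0040i → escape time 3
(row=2, col=2): c = -1.1840 + 1.0040i → escape time 3
(row=2, col=3): c = -0.8860 + 1.0040i → escape time 3
(row=2, col=4): c = -0.5880 + 1.0040i → escape time 4
(row=2, col=5): c = -0.2900 + 1.0040i → escape time 5
(row=3, col=0): c = -1.7800 + 0.8760i → escape time 2
(row=3, col=1): c = -1.4820 + 0.8760i → escape time 3
(row=3, col=2): c = -1.1840 + 0.8760i → escape time 3
(row=3, col=3): c = -0.8860 + 0.8760i → escape time 3
(row=3, col=4): c = -0.5880 + 0.8760i → escape time 4
(row=3, col=5): c = -0.2900 + 0.8760i → escape time 7
(row=4, col=0): c = -1.7800 + 0.7480i → escape time 2
(row=4, col=1): c = -1.4820 + 0.7480i → escape time 3
(row=4, col=2): c = -1.1840 + 0.7480i → escape time 3
(row=4, col=3): c = -0.8860 + 0.7480i → escape time 4
(row=4, col=4): c = -0.5880 + 0.7480i → escape time 6
(row=4, col=5): c = -0.2900 + 0.7480i → escape time 7
(row=5, col=0): c = -1.7800 + 0.6200i → escape time 3
(row=5, col=1): c = -1.4820 + 0.6200i → escape time 3
(row=5, col=2): c = -1.1840 + 0.6200i → escape time 3
(row=5, col=3): c = -0.8860 + 0.6200i → escape time 5
(row=5, col=4): c = -0.5880 + 0.6200i → escape time 7
(row=5, col=5): c = -0.2900 + 0.6200i → escape time 7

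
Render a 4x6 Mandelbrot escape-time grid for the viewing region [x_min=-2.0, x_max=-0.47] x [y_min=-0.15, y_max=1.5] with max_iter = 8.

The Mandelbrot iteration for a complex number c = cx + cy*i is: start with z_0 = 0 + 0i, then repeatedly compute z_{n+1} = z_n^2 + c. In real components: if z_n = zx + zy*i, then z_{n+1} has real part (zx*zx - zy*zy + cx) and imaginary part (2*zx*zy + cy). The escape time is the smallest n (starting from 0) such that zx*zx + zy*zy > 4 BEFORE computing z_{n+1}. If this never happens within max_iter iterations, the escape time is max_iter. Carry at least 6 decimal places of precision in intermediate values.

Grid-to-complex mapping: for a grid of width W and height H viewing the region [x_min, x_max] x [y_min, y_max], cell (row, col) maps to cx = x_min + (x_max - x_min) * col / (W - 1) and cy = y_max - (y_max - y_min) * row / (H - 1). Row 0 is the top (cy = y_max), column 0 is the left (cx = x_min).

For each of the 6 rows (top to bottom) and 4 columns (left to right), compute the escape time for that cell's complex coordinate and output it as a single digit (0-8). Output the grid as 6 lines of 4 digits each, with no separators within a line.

Answer: 1122
1233
1335
1358
1588
1688

Derivation:
(row=0, col=0): c = -2.0000 + 1.5000i → escape time 1
(row=0, col=1): c = -1.4900 + 1.5000i → escape time 1
(row=0, col=2): c = -0.9800 + 1.5000i → escape time 2
(row=0, col=3): c = -0.4700 + 1.5000i → escape time 2
(row=1, col=0): c = -2.0000 + 1.1700i → escape time 1
(row=1, col=1): c = -1.4900 + 1.1700i → escape time 2
(row=1, col=2): c = -0.9800 + 1.1700i → escape time 3
(row=1, col=3): c = -0.4700 + 1.1700i → escape time 3
(row=2, col=0): c = -2.0000 + 0.8400i → escape time 1
(row=2, col=1): c = -1.4900 + 0.8400i → escape time 3
(row=2, col=2): c = -0.9800 + 0.8400i → escape time 3
(row=2, col=3): c = -0.4700 + 0.8400i → escape time 5
(row=3, col=0): c = -2.0000 + 0.5100i → escape time 1
(row=3, col=1): c = -1.4900 + 0.5100i → escape time 3
(row=3, col=2): c = -0.9800 + 0.5100i → escape time 5
(row=3, col=3): c = -0.4700 + 0.5100i → escape time 8
(row=4, col=0): c = -2.0000 + 0.1800i → escape time 1
(row=4, col=1): c = -1.4900 + 0.1800i → escape time 5
(row=4, col=2): c = -0.9800 + 0.1800i → escape time 8
(row=4, col=3): c = -0.4700 + 0.1800i → escape time 8
(row=5, col=0): c = -2.0000 + -0.1500i → escape time 1
(row=5, col=1): c = -1.4900 + -0.1500i → escape time 6
(row=5, col=2): c = -0.9800 + -0.1500i → escape time 8
(row=5, col=3): c = -0.4700 + -0.1500i → escape time 8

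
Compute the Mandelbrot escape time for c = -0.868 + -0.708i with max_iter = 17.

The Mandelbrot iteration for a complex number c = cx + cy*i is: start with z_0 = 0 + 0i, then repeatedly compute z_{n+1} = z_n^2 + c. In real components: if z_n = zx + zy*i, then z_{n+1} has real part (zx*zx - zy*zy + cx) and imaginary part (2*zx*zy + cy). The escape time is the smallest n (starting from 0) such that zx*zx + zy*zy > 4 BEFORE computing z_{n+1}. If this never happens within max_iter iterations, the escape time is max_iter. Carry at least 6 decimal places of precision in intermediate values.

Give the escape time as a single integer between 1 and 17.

Answer: 4

Derivation:
z_0 = 0 + 0i, c = -0.8680 + -0.7080i
Iter 1: z = -0.8680 + -0.7080i, |z|^2 = 1.2547
Iter 2: z = -0.6158 + 0.5211i, |z|^2 = 0.6508
Iter 3: z = -0.7603 + -1.3498i, |z|^2 = 2.4000
Iter 4: z = -2.1120 + 1.3445i, |z|^2 = 6.2680
Escaped at iteration 4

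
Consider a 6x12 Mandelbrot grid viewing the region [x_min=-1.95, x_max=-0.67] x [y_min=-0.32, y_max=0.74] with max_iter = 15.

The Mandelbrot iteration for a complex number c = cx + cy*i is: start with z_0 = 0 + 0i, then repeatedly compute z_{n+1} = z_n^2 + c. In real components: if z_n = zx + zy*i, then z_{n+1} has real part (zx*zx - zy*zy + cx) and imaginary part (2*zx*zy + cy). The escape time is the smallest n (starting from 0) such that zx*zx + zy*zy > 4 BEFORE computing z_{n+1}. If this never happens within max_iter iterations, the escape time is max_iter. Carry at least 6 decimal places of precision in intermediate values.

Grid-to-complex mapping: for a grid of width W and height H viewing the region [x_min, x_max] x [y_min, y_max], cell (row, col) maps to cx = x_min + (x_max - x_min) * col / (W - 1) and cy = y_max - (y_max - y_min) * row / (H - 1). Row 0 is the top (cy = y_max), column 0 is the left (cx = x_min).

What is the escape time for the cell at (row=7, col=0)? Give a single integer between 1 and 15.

Answer: 5

Derivation:
z_0 = 0 + 0i, c = -1.9500 + 0.0655i
Iter 1: z = -1.9500 + 0.0655i, |z|^2 = 3.8068
Iter 2: z = 1.8482 + -0.1898i, |z|^2 = 3.4519
Iter 3: z = 1.4299 + -0.6362i, |z|^2 = 2.4493
Iter 4: z = -0.3102 + -1.7539i, |z|^2 = 3.1724
Iter 5: z = -4.9299 + 1.1536i, |z|^2 = 25.6351
Escaped at iteration 5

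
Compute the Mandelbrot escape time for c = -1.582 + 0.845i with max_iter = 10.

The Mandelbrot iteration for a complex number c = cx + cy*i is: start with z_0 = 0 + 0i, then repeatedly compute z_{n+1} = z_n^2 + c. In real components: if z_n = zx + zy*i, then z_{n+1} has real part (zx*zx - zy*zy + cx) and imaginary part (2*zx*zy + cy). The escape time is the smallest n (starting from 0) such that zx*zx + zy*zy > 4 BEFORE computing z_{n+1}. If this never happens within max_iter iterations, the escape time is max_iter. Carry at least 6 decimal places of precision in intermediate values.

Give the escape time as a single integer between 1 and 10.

z_0 = 0 + 0i, c = -1.5820 + 0.8450i
Iter 1: z = -1.5820 + 0.8450i, |z|^2 = 3.2167
Iter 2: z = 0.2067 + -1.8286i, |z|^2 = 3.3864
Iter 3: z = -4.8830 + 0.0891i, |z|^2 = 23.8514
Escaped at iteration 3

Answer: 3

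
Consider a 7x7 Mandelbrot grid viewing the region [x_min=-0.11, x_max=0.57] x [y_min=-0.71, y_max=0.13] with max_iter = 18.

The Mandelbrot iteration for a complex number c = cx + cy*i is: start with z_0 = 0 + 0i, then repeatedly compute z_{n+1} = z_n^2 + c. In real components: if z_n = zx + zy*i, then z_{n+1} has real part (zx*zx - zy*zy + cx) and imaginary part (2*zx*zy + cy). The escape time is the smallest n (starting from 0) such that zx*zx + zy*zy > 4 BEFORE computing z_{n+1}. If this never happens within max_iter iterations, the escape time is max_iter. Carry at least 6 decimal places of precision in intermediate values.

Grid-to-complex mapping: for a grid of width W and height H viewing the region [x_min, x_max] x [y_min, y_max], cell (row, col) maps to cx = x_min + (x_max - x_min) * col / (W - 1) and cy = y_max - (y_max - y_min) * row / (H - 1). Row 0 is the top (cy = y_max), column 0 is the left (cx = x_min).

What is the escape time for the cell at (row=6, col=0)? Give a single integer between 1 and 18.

Answer: 18

Derivation:
z_0 = 0 + 0i, c = -0.1100 + -0.7100i
Iter 1: z = -0.1100 + -0.7100i, |z|^2 = 0.5162
Iter 2: z = -0.6020 + -0.5538i, |z|^2 = 0.6691
Iter 3: z = -0.0543 + -0.0432i, |z|^2 = 0.0048
Iter 4: z = -0.1089 + -0.7053i, |z|^2 = 0.5093
Iter 5: z = -0.5956 + -0.5564i, |z|^2 = 0.6643
Iter 6: z = -0.0648 + -0.0473i, |z|^2 = 0.0064
Iter 7: z = -0.1080 + -0.7039i, |z|^2 = 0.5071
Iter 8: z = -0.5938 + -0.5579i, |z|^2 = 0.6638
Iter 9: z = -0.0687 + -0.0475i, |z|^2 = 0.0070
Iter 10: z = -0.1075 + -0.7035i, |z|^2 = 0.5064
Iter 11: z = -0.5933 + -0.5587i, |z|^2 = 0.6642
Iter 12: z = -0.0701 + -0.0470i, |z|^2 = 0.0071
Iter 13: z = -0.1073 + -0.7034i, |z|^2 = 0.5063
Iter 14: z = -0.5933 + -0.5591i, |z|^2 = 0.6645
Iter 15: z = -0.0706 + -0.0467i, |z|^2 = 0.0072
Iter 16: z = -0.1072 + -0.7034i, |z|^2 = 0.5063
Iter 17: z = -0.5933 + -0.5592i, |z|^2 = 0.6647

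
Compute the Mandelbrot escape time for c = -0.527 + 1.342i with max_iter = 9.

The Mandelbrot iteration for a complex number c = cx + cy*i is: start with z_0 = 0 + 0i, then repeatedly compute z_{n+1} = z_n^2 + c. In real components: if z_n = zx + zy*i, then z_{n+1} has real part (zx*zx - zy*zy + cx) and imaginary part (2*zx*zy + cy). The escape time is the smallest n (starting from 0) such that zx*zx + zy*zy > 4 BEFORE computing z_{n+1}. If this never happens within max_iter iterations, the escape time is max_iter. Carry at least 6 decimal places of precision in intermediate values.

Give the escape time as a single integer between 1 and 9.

z_0 = 0 + 0i, c = -0.5270 + 1.3420i
Iter 1: z = -0.5270 + 1.3420i, |z|^2 = 2.0787
Iter 2: z = -2.0502 + -0.0725i, |z|^2 = 4.2087
Escaped at iteration 2

Answer: 2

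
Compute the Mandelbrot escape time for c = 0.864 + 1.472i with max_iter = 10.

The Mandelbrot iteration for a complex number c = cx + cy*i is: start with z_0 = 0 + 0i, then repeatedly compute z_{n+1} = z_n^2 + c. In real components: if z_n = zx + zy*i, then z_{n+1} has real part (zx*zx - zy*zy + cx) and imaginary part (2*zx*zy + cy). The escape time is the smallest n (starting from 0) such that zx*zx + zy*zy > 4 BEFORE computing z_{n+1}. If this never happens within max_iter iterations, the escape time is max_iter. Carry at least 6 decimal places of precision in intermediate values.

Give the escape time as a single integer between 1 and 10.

Answer: 2

Derivation:
z_0 = 0 + 0i, c = 0.8640 + 1.4720i
Iter 1: z = 0.8640 + 1.4720i, |z|^2 = 2.9133
Iter 2: z = -0.5563 + 4.0156i, |z|^2 = 16.4346
Escaped at iteration 2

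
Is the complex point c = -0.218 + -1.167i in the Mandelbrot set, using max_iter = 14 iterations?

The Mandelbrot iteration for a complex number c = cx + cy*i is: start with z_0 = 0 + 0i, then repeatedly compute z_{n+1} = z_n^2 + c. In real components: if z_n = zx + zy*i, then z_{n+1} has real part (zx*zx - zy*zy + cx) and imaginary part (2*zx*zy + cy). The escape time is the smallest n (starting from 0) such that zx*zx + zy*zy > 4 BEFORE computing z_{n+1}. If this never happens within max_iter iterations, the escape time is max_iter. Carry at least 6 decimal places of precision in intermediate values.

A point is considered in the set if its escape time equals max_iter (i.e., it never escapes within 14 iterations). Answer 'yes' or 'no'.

Answer: no

Derivation:
z_0 = 0 + 0i, c = -0.2180 + -1.1670i
Iter 1: z = -0.2180 + -1.1670i, |z|^2 = 1.4094
Iter 2: z = -1.5324 + -0.6582i, |z|^2 = 2.7814
Iter 3: z = 1.6969 + 0.8502i, |z|^2 = 3.6024
Iter 4: z = 1.9388 + 1.7184i, |z|^2 = 6.7116
Escaped at iteration 4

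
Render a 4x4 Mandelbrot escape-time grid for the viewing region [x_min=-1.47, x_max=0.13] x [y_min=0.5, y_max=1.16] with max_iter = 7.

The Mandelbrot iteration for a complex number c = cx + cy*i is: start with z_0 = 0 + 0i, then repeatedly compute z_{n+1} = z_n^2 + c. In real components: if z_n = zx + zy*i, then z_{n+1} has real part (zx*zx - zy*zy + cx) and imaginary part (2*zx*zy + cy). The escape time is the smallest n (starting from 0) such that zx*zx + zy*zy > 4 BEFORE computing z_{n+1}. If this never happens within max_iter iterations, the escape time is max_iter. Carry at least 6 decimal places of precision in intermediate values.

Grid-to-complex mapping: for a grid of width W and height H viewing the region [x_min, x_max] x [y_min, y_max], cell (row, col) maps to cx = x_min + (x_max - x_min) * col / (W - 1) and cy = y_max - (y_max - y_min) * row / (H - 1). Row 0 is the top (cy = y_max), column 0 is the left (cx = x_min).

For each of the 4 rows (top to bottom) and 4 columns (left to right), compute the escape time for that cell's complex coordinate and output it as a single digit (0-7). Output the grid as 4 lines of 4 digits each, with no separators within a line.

Answer: 2333
3354
3477
3577

Derivation:
(row=0, col=0): c = -1.4700 + 1.1600i → escape time 2
(row=0, col=1): c = -0.9367 + 1.1600i → escape time 3
(row=0, col=2): c = -0.4033 + 1.1600i → escape time 3
(row=0, col=3): c = 0.1300 + 1.1600i → escape time 3
(row=1, col=0): c = -1.4700 + 0.9400i → escape time 3
(row=1, col=1): c = -0.9367 + 0.9400i → escape time 3
(row=1, col=2): c = -0.4033 + 0.9400i → escape time 5
(row=1, col=3): c = 0.1300 + 0.9400i → escape time 4
(row=2, col=0): c = -1.4700 + 0.7200i → escape time 3
(row=2, col=1): c = -0.9367 + 0.7200i → escape time 4
(row=2, col=2): c = -0.4033 + 0.7200i → escape time 7
(row=2, col=3): c = 0.1300 + 0.7200i → escape time 7
(row=3, col=0): c = -1.4700 + 0.5000i → escape time 3
(row=3, col=1): c = -0.9367 + 0.5000i → escape time 5
(row=3, col=2): c = -0.4033 + 0.5000i → escape time 7
(row=3, col=3): c = 0.1300 + 0.5000i → escape time 7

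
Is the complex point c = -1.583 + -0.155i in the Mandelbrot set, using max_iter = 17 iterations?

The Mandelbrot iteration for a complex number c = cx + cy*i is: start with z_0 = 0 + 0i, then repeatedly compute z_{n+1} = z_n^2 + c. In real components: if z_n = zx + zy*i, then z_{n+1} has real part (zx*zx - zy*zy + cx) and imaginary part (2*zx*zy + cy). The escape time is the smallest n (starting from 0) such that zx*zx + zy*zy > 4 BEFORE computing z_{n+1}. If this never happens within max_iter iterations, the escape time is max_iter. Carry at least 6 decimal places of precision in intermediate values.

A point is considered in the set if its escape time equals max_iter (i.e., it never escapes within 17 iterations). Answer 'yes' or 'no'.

Answer: no

Derivation:
z_0 = 0 + 0i, c = -1.5830 + -0.1550i
Iter 1: z = -1.5830 + -0.1550i, |z|^2 = 2.5299
Iter 2: z = 0.8989 + 0.3357i, |z|^2 = 0.9207
Iter 3: z = -0.8878 + 0.4486i, |z|^2 = 0.9893
Iter 4: z = -0.9961 + -0.9514i, |z|^2 = 1.8974
Iter 5: z = -1.4960 + 1.7404i, |z|^2 = 5.2669
Escaped at iteration 5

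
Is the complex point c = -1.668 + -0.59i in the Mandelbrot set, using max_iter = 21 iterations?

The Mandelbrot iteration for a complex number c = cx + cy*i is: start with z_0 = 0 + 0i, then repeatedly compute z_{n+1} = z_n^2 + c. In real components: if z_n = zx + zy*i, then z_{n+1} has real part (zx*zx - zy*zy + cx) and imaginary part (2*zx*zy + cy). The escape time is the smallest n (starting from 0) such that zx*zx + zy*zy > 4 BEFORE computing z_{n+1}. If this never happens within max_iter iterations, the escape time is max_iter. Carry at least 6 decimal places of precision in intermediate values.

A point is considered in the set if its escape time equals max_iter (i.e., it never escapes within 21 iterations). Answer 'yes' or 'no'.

Answer: no

Derivation:
z_0 = 0 + 0i, c = -1.6680 + -0.5900i
Iter 1: z = -1.6680 + -0.5900i, |z|^2 = 3.1303
Iter 2: z = 0.7661 + 1.3782i, |z|^2 = 2.4865
Iter 3: z = -2.9806 + 1.5218i, |z|^2 = 11.1999
Escaped at iteration 3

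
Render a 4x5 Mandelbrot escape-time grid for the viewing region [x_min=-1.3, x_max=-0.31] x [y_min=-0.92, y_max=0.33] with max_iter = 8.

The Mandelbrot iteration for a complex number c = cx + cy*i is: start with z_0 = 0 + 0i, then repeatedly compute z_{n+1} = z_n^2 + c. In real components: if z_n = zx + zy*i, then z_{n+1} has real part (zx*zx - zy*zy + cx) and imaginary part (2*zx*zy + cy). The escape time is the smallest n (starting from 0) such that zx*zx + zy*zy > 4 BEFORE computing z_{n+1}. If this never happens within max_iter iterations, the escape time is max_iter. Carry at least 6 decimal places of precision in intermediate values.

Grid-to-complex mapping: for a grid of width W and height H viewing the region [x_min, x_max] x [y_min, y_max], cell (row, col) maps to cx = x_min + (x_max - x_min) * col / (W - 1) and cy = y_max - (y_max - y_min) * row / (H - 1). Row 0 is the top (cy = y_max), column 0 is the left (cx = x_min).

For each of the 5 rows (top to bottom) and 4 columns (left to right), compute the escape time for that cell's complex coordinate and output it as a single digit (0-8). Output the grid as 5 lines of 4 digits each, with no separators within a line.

Answer: 7888
8888
7888
3578
3345

Derivation:
(row=0, col=0): c = -1.3000 + 0.3300i → escape time 7
(row=0, col=1): c = -0.9700 + 0.3300i → escape time 8
(row=0, col=2): c = -0.6400 + 0.3300i → escape time 8
(row=0, col=3): c = -0.3100 + 0.3300i → escape time 8
(row=1, col=0): c = -1.3000 + 0.0175i → escape time 8
(row=1, col=1): c = -0.9700 + 0.0175i → escape time 8
(row=1, col=2): c = -0.6400 + 0.0175i → escape time 8
(row=1, col=3): c = -0.3100 + 0.0175i → escape time 8
(row=2, col=0): c = -1.3000 + -0.2950i → escape time 7
(row=2, col=1): c = -0.9700 + -0.2950i → escape time 8
(row=2, col=2): c = -0.6400 + -0.2950i → escape time 8
(row=2, col=3): c = -0.3100 + -0.2950i → escape time 8
(row=3, col=0): c = -1.3000 + -0.6075i → escape time 3
(row=3, col=1): c = -0.9700 + -0.6075i → escape time 5
(row=3, col=2): c = -0.6400 + -0.6075i → escape time 7
(row=3, col=3): c = -0.3100 + -0.6075i → escape time 8
(row=4, col=0): c = -1.3000 + -0.9200i → escape time 3
(row=4, col=1): c = -0.9700 + -0.9200i → escape time 3
(row=4, col=2): c = -0.6400 + -0.9200i → escape time 4
(row=4, col=3): c = -0.3100 + -0.9200i → escape time 5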